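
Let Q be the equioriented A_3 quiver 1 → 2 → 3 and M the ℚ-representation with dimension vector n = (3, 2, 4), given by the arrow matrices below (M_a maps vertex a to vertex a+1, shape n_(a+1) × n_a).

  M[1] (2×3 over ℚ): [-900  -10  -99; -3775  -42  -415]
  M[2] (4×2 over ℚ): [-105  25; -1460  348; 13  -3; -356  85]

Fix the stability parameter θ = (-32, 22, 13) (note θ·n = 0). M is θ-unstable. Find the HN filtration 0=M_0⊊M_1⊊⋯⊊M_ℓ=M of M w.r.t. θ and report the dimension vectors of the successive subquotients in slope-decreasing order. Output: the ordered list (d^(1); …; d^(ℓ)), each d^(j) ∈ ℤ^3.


Barcode: M ≅ I[1,1], I[1,3]^2, I[3,3]^2. HN layers by μ_θ (3 steps, strictly decreasing):
  μ^(1)=35/2; μ^(2)=13; μ^(3)=-32

((0, 2, 2); (0, 0, 2); (3, 0, 0))


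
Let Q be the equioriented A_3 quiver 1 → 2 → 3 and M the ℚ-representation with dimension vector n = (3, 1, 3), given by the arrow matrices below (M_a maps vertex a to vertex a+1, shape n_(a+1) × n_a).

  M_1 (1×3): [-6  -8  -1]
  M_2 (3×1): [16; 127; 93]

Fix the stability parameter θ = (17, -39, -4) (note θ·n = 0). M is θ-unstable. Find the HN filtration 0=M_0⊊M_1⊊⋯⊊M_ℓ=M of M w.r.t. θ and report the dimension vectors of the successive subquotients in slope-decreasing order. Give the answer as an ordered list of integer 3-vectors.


Via rank(M_{q-1}∘⋯∘M_p): M ≅ I[1,1]^2, I[1,3], I[3,3]^2.
μ_θ-semistable layers: μ^(1)=17; μ^(2)=-4; μ^(3)=-11

((2, 0, 0); (0, 0, 3); (1, 1, 0))


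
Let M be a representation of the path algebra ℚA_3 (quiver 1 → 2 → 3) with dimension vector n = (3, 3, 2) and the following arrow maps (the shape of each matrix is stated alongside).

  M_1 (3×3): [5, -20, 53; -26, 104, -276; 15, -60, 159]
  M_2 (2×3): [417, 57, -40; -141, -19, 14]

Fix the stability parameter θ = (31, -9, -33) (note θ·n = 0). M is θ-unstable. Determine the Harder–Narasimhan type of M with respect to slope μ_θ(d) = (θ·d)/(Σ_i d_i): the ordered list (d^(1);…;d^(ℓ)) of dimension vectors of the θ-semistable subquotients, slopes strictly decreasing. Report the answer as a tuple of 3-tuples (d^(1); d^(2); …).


Interval decomposition of M: I[1,1], I[1,2], I[1,3], I[2,3].
HN type (ℓ=4): μ^(1)=31; μ^(2)=11; μ^(3)=-11/3; μ^(4)=-21

((1, 0, 0); (1, 1, 0); (1, 1, 1); (0, 1, 1))


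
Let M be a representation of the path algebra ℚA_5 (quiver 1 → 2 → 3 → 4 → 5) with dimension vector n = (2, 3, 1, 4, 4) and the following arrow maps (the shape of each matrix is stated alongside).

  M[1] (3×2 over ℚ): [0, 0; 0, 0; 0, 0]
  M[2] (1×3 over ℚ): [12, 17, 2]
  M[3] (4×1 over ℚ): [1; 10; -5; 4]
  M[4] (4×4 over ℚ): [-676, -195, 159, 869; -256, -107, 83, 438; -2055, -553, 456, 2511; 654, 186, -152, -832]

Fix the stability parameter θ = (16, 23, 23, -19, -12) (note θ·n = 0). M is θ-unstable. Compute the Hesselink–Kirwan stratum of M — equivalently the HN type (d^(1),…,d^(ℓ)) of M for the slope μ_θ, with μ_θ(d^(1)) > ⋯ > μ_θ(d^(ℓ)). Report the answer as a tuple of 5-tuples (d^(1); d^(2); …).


Barcode: M ≅ I[1,1]^2, I[2,2]^2, I[2,5], I[4,4], I[4,5]^2, I[5,5]. HN layers by μ_θ (5 steps, strictly decreasing):
  μ^(1)=23; μ^(2)=16; μ^(3)=15/4; μ^(4)=-12; μ^(5)=-19

((0, 2, 0, 0, 0); (2, 0, 0, 0, 0); (0, 1, 1, 1, 1); (0, 0, 0, 0, 3); (0, 0, 0, 3, 0))


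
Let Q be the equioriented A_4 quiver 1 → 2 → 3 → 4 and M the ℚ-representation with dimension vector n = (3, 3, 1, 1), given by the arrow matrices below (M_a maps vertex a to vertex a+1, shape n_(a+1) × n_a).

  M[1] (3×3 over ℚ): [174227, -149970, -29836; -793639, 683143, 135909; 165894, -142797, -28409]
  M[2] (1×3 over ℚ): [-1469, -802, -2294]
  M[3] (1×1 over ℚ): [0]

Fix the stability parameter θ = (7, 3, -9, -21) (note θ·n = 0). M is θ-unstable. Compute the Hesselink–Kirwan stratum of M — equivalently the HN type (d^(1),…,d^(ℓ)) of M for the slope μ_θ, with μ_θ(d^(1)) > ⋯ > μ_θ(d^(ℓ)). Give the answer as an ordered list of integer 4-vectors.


Interval decomposition of M: I[1,2]^2, I[1,3], I[4,4].
HN type (ℓ=3): μ^(1)=5; μ^(2)=1/3; μ^(3)=-21

((2, 2, 0, 0); (1, 1, 1, 0); (0, 0, 0, 1))


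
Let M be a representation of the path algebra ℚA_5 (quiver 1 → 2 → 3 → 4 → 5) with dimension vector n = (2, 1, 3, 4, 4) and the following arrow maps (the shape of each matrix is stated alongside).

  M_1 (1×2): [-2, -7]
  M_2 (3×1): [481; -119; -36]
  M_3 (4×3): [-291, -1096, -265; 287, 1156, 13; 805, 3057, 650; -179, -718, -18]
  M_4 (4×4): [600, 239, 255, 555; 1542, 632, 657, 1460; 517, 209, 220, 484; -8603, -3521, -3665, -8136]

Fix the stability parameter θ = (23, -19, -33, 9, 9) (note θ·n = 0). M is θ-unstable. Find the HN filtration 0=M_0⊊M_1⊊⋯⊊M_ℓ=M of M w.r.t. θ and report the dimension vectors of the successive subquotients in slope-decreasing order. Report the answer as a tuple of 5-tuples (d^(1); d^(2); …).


Via rank(M_{q-1}∘⋯∘M_p): M ≅ I[1,1], I[1,4], I[3,5]^2, I[4,5], I[5,5].
μ_θ-semistable layers: μ^(1)=23; μ^(2)=9; μ^(3)=-29/3; μ^(4)=-33

((1, 0, 0, 0, 0); (0, 0, 0, 4, 4); (1, 1, 1, 0, 0); (0, 0, 2, 0, 0))


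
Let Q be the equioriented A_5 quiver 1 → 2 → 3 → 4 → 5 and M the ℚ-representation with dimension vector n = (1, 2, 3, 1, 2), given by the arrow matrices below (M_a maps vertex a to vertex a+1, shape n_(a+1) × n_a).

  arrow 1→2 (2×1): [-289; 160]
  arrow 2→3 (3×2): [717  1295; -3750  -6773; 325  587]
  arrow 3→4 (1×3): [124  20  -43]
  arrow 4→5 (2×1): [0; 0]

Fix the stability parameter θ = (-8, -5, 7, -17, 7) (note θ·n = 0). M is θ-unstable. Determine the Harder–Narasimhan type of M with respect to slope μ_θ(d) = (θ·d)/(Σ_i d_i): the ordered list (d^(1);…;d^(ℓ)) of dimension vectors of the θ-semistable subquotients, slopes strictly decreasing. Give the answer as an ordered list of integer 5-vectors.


Barcode: M ≅ I[1,4], I[2,3], I[3,3], I[5,5]^2. HN layers by μ_θ (3 steps, strictly decreasing):
  μ^(1)=7; μ^(2)=-5; μ^(3)=-8

((0, 0, 2, 0, 2); (0, 2, 1, 1, 0); (1, 0, 0, 0, 0))


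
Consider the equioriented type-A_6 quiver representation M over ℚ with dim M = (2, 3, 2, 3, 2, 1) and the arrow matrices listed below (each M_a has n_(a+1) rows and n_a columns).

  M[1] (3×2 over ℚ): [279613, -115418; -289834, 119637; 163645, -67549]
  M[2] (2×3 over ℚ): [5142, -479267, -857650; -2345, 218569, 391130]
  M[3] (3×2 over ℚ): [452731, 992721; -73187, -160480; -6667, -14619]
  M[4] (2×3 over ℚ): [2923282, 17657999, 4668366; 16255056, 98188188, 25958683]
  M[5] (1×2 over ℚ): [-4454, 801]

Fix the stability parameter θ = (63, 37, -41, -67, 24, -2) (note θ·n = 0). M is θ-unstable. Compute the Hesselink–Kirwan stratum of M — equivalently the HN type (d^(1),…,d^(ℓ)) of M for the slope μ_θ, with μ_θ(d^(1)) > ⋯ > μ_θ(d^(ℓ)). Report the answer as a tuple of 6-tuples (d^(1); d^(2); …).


Via rank(M_{q-1}∘⋯∘M_p): M ≅ I[1,5], I[1,6], I[2,2], I[4,4].
μ_θ-semistable layers: μ^(1)=37; μ^(2)=24; μ^(3)=11; μ^(4)=-2; μ^(5)=-67

((0, 1, 0, 0, 0, 0); (0, 0, 0, 0, 1, 0); (0, 0, 0, 0, 1, 1); (2, 2, 2, 2, 0, 0); (0, 0, 0, 1, 0, 0))


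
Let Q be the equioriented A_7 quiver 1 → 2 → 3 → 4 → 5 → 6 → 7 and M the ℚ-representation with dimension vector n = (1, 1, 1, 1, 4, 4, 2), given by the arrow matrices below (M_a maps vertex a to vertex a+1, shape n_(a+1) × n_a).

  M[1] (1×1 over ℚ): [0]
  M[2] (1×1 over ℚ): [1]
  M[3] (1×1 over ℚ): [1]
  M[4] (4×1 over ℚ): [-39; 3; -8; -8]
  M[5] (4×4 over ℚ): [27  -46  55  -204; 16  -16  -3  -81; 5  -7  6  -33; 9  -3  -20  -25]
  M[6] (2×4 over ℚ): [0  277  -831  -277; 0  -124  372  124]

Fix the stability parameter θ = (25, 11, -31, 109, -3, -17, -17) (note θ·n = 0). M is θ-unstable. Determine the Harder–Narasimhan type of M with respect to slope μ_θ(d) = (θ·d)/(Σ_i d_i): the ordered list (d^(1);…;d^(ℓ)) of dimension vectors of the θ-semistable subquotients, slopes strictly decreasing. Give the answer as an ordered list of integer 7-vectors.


Barcode: M ≅ I[1,1], I[2,6], I[5,6]^2, I[5,7], I[7,7]. HN layers by μ_θ (5 steps, strictly decreasing):
  μ^(1)=89/3; μ^(2)=25; μ^(3)=-10; μ^(4)=-37/3; μ^(5)=-17

((0, 0, 0, 1, 1, 1, 0); (1, 0, 0, 0, 0, 0, 0); (0, 1, 1, 0, 2, 2, 0); (0, 0, 0, 0, 1, 1, 1); (0, 0, 0, 0, 0, 0, 1))


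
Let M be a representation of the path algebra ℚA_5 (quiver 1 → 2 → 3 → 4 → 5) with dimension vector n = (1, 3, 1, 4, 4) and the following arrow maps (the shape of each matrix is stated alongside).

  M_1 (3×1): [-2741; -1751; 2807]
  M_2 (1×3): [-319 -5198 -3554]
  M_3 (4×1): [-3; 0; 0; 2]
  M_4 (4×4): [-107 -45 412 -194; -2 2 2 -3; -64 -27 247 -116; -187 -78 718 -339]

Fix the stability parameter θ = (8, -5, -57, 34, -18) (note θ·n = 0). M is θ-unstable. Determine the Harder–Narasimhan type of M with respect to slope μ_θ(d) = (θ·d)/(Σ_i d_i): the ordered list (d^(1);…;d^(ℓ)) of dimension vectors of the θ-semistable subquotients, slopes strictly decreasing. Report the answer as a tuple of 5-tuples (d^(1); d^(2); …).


Via rank(M_{q-1}∘⋯∘M_p): M ≅ I[1,5], I[2,2]^2, I[4,5]^3.
μ_θ-semistable layers: μ^(1)=8; μ^(2)=-5; μ^(3)=-18

((0, 0, 0, 4, 4); (0, 2, 0, 0, 0); (1, 1, 1, 0, 0))


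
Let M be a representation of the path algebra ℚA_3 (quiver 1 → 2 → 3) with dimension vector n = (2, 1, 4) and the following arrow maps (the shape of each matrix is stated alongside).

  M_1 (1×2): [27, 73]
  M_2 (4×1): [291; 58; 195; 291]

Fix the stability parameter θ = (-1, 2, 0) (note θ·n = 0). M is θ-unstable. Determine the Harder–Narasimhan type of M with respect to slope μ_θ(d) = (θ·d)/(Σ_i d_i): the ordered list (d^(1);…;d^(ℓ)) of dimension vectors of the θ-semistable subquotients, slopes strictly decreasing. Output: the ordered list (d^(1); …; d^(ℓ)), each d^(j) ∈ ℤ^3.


Barcode: M ≅ I[1,1], I[1,3], I[3,3]^3. HN layers by μ_θ (3 steps, strictly decreasing):
  μ^(1)=1; μ^(2)=0; μ^(3)=-1

((0, 1, 1); (0, 0, 3); (2, 0, 0))


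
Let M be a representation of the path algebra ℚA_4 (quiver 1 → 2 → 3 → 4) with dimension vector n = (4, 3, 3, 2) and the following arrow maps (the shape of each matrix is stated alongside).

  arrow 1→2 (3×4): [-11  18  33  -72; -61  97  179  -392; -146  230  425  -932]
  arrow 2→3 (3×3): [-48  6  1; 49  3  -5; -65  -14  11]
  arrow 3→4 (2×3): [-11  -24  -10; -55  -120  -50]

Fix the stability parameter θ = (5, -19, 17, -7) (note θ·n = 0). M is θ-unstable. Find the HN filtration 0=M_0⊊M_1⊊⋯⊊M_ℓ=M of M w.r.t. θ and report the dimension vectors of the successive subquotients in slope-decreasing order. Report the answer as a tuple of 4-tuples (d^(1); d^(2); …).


Interval decomposition of M: I[1,1], I[1,3]^2, I[1,4], I[4,4].
HN type (ℓ=3): μ^(1)=17; μ^(2)=5; μ^(3)=-7

((0, 0, 2, 0); (1, 0, 1, 1); (3, 3, 0, 1))


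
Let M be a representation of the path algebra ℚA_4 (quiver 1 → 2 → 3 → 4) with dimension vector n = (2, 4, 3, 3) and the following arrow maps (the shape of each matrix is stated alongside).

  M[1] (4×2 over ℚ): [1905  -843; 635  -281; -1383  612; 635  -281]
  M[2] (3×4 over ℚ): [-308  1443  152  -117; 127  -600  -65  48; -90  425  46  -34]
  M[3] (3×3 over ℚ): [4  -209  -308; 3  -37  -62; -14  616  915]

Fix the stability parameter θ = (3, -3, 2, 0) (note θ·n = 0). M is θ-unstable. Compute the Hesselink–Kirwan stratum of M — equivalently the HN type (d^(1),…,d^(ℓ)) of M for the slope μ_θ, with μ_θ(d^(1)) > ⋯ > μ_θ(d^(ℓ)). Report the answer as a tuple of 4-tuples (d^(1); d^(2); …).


Via rank(M_{q-1}∘⋯∘M_p): M ≅ I[1,4]^2, I[2,2], I[2,4].
μ_θ-semistable layers: μ^(1)=1; μ^(2)=0; μ^(3)=-3

((0, 0, 3, 3); (2, 2, 0, 0); (0, 2, 0, 0))


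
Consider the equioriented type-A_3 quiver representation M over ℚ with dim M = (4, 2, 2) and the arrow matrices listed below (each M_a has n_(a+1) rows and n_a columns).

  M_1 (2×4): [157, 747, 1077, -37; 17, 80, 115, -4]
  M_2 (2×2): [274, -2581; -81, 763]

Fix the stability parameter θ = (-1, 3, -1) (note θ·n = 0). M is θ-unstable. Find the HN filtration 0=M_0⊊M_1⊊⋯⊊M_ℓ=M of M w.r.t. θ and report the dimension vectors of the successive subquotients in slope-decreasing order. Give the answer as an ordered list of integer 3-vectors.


Interval decomposition of M: I[1,1]^2, I[1,3]^2.
HN type (ℓ=2): μ^(1)=1; μ^(2)=-1

((0, 2, 2); (4, 0, 0))


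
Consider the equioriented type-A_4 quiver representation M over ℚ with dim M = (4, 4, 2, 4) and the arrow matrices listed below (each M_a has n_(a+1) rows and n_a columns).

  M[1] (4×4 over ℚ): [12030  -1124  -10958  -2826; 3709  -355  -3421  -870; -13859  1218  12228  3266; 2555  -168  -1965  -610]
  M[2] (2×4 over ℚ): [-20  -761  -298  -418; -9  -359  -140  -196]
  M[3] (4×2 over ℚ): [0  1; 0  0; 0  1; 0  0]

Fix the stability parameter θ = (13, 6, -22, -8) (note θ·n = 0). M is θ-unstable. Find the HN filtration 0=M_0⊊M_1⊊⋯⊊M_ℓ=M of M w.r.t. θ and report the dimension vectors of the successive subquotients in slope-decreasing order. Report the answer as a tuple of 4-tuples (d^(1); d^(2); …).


Interval decomposition of M: I[1,2]^2, I[1,3], I[1,4], I[4,4]^3.
HN type (ℓ=4): μ^(1)=19/2; μ^(2)=-1; μ^(3)=-11/4; μ^(4)=-8

((2, 2, 0, 0); (1, 1, 1, 0); (1, 1, 1, 1); (0, 0, 0, 3))


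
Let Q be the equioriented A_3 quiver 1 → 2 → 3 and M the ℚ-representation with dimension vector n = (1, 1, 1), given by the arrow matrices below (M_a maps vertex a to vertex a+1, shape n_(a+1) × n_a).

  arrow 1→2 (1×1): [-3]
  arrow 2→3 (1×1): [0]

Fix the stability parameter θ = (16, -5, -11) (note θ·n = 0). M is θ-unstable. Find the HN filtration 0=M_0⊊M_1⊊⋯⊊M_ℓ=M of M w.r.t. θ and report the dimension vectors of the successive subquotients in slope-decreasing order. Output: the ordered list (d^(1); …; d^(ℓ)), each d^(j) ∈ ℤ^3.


Barcode: M ≅ I[1,2], I[3,3]. HN layers by μ_θ (2 steps, strictly decreasing):
  μ^(1)=11/2; μ^(2)=-11

((1, 1, 0); (0, 0, 1))


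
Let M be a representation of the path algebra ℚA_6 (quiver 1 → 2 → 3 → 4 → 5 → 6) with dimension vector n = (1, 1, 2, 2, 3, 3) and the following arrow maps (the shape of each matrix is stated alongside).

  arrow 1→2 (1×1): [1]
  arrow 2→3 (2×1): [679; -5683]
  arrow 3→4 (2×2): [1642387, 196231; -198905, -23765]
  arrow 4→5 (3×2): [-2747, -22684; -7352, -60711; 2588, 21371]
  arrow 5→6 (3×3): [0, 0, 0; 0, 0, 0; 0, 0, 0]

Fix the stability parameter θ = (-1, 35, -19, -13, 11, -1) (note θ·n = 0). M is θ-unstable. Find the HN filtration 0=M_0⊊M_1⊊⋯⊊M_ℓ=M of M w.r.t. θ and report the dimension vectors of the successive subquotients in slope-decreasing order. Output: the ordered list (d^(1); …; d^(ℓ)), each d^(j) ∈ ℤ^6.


Barcode: M ≅ I[1,3], I[3,5], I[4,5], I[5,5], I[6,6]^3. HN layers by μ_θ (5 steps, strictly decreasing):
  μ^(1)=11; μ^(2)=8; μ^(3)=-1; μ^(4)=-13; μ^(5)=-19

((0, 0, 0, 0, 3, 0); (0, 1, 1, 0, 0, 0); (1, 0, 0, 0, 0, 3); (0, 0, 0, 2, 0, 0); (0, 0, 1, 0, 0, 0))


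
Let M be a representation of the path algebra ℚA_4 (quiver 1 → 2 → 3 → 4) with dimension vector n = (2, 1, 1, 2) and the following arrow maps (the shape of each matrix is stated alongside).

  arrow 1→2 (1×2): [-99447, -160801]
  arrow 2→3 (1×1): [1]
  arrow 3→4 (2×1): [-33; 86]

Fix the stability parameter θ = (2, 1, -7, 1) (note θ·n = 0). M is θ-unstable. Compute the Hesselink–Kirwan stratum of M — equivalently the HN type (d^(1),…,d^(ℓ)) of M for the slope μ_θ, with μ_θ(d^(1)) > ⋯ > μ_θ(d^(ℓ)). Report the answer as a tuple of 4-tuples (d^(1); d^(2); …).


Interval decomposition of M: I[1,1], I[1,4], I[4,4].
HN type (ℓ=3): μ^(1)=2; μ^(2)=1; μ^(3)=-4/3

((1, 0, 0, 0); (0, 0, 0, 2); (1, 1, 1, 0))


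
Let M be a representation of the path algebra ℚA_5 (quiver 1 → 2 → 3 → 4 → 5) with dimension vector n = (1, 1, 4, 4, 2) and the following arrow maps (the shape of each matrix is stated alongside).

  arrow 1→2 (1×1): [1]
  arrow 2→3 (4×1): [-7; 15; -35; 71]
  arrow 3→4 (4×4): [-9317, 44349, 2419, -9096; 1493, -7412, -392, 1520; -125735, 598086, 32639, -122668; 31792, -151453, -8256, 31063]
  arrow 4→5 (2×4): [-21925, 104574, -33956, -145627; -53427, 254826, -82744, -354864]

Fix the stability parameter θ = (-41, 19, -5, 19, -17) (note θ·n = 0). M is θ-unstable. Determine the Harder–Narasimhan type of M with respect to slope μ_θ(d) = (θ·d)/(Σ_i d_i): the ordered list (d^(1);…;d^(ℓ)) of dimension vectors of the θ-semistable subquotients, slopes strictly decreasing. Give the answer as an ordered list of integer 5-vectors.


Interval decomposition of M: I[1,5], I[3,4]^2, I[3,5].
HN type (ℓ=5): μ^(1)=19; μ^(2)=4; μ^(3)=1; μ^(4)=-5; μ^(5)=-41

((0, 0, 0, 2, 0); (0, 1, 1, 1, 1); (0, 0, 0, 1, 1); (0, 0, 3, 0, 0); (1, 0, 0, 0, 0))


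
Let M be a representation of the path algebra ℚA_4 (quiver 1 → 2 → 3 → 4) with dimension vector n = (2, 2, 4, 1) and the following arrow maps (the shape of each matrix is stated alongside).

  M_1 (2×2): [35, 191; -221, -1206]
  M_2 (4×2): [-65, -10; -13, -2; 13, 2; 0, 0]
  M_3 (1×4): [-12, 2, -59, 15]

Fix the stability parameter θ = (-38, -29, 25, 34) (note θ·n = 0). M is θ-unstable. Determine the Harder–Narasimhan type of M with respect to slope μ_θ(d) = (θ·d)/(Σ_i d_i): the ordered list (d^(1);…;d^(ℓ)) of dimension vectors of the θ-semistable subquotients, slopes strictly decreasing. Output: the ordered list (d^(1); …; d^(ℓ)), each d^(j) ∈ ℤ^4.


Barcode: M ≅ I[1,2], I[1,4], I[3,3]^3. HN layers by μ_θ (4 steps, strictly decreasing):
  μ^(1)=34; μ^(2)=25; μ^(3)=-29; μ^(4)=-38

((0, 0, 0, 1); (0, 0, 4, 0); (0, 2, 0, 0); (2, 0, 0, 0))


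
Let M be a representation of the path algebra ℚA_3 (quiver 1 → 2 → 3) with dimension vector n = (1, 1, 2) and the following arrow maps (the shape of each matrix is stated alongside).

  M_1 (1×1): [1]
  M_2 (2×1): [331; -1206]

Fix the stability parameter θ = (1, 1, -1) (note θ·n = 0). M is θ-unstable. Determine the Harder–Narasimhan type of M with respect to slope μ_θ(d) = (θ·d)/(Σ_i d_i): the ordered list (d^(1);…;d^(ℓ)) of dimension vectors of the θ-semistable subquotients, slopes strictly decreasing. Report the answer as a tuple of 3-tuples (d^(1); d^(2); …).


Interval decomposition of M: I[1,3], I[3,3].
HN type (ℓ=2): μ^(1)=1/3; μ^(2)=-1

((1, 1, 1); (0, 0, 1))


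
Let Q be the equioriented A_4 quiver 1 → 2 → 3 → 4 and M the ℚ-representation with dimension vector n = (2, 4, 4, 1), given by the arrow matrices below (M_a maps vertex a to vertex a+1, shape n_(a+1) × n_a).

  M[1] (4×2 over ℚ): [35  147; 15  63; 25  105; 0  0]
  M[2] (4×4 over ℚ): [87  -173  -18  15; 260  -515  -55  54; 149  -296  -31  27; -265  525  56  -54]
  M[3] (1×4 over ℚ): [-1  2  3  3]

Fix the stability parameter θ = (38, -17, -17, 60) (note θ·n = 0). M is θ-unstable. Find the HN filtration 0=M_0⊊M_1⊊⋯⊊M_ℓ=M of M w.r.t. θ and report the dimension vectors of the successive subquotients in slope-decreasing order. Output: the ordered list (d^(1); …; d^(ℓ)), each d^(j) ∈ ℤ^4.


Interval decomposition of M: I[1,1], I[1,2], I[2,3]^2, I[2,4], I[3,3].
HN type (ℓ=4): μ^(1)=60; μ^(2)=38; μ^(3)=21/2; μ^(4)=-17

((0, 0, 0, 1); (1, 0, 0, 0); (1, 1, 0, 0); (0, 3, 4, 0))


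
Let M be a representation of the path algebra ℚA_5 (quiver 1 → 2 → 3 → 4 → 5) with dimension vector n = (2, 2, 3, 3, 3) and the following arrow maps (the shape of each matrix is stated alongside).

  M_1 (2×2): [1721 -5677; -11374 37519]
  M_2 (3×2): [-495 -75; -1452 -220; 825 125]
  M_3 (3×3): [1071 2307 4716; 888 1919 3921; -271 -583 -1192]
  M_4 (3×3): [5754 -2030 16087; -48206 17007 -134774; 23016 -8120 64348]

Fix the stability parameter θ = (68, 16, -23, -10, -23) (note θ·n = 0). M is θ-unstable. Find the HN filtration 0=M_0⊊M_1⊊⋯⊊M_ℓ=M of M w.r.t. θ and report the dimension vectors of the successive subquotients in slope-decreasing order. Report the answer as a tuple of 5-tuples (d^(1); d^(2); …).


Interval decomposition of M: I[1,2], I[1,5], I[3,3], I[3,5], I[4,4], I[5,5].
HN type (ℓ=5): μ^(1)=42; μ^(2)=28/5; μ^(3)=-10; μ^(4)=-33/2; μ^(5)=-23

((1, 1, 0, 0, 0); (1, 1, 1, 1, 1); (0, 0, 0, 1, 0); (0, 0, 0, 1, 1); (0, 0, 2, 0, 1))


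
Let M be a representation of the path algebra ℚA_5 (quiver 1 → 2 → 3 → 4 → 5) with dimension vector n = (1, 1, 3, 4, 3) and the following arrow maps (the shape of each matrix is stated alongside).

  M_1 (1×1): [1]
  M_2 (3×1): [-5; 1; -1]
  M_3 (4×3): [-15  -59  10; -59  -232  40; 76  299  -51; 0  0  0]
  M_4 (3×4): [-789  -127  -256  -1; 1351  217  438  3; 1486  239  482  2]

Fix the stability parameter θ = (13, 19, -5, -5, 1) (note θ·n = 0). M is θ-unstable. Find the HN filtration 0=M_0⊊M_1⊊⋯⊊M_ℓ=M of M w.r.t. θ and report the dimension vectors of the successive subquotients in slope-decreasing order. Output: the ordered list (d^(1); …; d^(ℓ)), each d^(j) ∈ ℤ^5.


Via rank(M_{q-1}∘⋯∘M_p): M ≅ I[1,5], I[3,5]^2, I[4,4].
μ_θ-semistable layers: μ^(1)=23/5; μ^(2)=1; μ^(3)=-5

((1, 1, 1, 1, 1); (0, 0, 0, 0, 2); (0, 0, 2, 3, 0))


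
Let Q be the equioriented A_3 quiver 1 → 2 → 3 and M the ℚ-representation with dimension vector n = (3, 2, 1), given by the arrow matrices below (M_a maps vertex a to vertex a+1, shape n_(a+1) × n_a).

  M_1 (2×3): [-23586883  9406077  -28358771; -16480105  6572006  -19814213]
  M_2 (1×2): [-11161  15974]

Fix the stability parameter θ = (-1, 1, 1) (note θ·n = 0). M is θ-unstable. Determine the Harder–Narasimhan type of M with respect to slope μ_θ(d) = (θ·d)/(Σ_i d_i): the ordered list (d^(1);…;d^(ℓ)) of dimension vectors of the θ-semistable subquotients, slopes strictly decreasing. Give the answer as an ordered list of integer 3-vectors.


Interval decomposition of M: I[1,1], I[1,2], I[1,3].
HN type (ℓ=2): μ^(1)=1; μ^(2)=-1

((0, 2, 1); (3, 0, 0))


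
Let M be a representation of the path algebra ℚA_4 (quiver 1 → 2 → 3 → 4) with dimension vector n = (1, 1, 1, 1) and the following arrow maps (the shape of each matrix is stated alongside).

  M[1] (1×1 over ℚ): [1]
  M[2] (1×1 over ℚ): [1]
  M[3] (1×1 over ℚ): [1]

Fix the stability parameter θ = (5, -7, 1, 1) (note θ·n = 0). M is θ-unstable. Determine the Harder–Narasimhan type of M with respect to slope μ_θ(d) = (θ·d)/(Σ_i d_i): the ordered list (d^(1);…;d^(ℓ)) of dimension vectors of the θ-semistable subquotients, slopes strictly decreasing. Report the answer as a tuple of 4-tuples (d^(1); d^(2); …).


Via rank(M_{q-1}∘⋯∘M_p): M ≅ I[1,4].
μ_θ-semistable layers: μ^(1)=1; μ^(2)=-1

((0, 0, 1, 1); (1, 1, 0, 0))


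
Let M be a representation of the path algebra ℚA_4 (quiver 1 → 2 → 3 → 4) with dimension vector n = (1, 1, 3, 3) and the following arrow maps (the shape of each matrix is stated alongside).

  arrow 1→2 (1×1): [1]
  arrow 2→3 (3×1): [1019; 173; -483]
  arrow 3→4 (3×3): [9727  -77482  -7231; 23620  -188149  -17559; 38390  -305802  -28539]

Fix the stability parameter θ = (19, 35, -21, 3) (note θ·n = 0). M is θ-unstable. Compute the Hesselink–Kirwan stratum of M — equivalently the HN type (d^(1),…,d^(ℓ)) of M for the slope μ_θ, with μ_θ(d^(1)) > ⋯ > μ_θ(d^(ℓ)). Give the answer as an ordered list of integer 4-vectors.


Via rank(M_{q-1}∘⋯∘M_p): M ≅ I[1,4], I[3,4]^2.
μ_θ-semistable layers: μ^(1)=9; μ^(2)=3; μ^(3)=-21

((1, 1, 1, 1); (0, 0, 0, 2); (0, 0, 2, 0))


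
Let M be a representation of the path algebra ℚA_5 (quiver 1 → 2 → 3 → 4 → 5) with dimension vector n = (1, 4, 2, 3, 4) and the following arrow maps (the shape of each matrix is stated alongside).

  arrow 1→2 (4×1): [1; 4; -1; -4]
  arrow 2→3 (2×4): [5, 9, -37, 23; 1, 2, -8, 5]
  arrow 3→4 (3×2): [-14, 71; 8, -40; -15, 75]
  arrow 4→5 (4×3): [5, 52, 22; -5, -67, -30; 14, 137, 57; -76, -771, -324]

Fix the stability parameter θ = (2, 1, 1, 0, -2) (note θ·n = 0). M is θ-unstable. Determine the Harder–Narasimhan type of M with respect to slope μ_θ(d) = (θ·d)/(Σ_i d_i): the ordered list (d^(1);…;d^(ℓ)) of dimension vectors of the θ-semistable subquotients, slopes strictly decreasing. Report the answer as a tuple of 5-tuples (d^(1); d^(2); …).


Interval decomposition of M: I[1,5], I[2,2]^2, I[2,5], I[4,5], I[5,5].
HN type (ℓ=5): μ^(1)=1; μ^(2)=2/5; μ^(3)=0; μ^(4)=-1; μ^(5)=-2

((0, 2, 0, 0, 0); (1, 1, 1, 1, 1); (0, 1, 1, 1, 1); (0, 0, 0, 1, 1); (0, 0, 0, 0, 1))


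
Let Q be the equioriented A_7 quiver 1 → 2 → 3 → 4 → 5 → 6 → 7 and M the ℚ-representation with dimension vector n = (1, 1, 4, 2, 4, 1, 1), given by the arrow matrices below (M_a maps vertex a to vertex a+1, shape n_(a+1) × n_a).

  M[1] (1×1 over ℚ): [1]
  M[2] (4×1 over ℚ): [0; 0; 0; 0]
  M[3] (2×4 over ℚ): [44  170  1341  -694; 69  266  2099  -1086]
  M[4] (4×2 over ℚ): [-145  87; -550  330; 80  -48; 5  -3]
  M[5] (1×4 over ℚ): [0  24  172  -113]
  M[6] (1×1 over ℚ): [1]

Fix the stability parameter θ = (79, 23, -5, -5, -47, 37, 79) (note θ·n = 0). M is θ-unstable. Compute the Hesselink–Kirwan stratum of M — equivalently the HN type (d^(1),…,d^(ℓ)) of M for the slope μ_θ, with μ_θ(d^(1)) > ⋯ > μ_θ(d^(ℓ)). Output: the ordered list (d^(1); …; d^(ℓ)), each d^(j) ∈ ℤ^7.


Via rank(M_{q-1}∘⋯∘M_p): M ≅ I[1,2], I[3,3]^2, I[3,4], I[3,7], I[5,5]^3.
μ_θ-semistable layers: μ^(1)=79; μ^(2)=51; μ^(3)=37; μ^(4)=-5; μ^(5)=-19; μ^(6)=-47

((0, 0, 0, 0, 0, 0, 1); (1, 1, 0, 0, 0, 0, 0); (0, 0, 0, 0, 0, 1, 0); (0, 0, 3, 1, 0, 0, 0); (0, 0, 1, 1, 1, 0, 0); (0, 0, 0, 0, 3, 0, 0))


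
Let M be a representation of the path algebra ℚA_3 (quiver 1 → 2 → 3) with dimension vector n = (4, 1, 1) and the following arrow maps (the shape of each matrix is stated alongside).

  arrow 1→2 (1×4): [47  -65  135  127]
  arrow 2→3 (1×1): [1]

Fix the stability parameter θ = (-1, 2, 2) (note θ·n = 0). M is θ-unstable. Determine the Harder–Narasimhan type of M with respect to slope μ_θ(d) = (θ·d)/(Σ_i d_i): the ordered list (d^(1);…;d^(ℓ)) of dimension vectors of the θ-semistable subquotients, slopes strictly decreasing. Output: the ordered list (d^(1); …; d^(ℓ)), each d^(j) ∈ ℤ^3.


Via rank(M_{q-1}∘⋯∘M_p): M ≅ I[1,1]^3, I[1,3].
μ_θ-semistable layers: μ^(1)=2; μ^(2)=-1

((0, 1, 1); (4, 0, 0))


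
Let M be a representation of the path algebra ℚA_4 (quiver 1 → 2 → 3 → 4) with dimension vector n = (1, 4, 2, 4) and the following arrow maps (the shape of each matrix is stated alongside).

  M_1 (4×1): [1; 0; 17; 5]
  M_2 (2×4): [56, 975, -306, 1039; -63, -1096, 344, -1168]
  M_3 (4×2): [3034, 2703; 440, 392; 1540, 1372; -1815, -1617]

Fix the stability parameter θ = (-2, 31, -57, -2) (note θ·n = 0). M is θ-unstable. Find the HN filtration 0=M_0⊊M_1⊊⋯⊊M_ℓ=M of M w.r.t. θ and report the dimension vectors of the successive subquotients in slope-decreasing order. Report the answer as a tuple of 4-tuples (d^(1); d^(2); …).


Interval decomposition of M: I[1,4], I[2,2]^2, I[2,4], I[4,4]^2.
HN type (ℓ=4): μ^(1)=31; μ^(2)=-2; μ^(3)=-28/3; μ^(4)=-13

((0, 2, 0, 0); (0, 0, 0, 4); (1, 1, 1, 0); (0, 1, 1, 0))


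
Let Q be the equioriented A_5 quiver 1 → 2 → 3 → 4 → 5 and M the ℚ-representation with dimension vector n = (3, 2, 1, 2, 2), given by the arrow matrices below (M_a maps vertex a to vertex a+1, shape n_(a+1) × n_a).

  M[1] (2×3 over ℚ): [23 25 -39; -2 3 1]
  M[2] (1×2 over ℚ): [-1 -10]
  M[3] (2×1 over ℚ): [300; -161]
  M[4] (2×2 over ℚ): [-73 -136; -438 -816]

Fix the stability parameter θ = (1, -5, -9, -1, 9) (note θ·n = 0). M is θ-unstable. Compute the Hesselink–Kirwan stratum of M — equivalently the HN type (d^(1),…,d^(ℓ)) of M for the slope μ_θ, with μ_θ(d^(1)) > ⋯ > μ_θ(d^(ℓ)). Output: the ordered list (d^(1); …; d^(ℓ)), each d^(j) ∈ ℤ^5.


Interval decomposition of M: I[1,1], I[1,2], I[1,5], I[4,4], I[5,5].
HN type (ℓ=5): μ^(1)=9; μ^(2)=1; μ^(3)=-1; μ^(4)=-2; μ^(5)=-13/3

((0, 0, 0, 0, 2); (1, 0, 0, 0, 0); (0, 0, 0, 2, 0); (1, 1, 0, 0, 0); (1, 1, 1, 0, 0))


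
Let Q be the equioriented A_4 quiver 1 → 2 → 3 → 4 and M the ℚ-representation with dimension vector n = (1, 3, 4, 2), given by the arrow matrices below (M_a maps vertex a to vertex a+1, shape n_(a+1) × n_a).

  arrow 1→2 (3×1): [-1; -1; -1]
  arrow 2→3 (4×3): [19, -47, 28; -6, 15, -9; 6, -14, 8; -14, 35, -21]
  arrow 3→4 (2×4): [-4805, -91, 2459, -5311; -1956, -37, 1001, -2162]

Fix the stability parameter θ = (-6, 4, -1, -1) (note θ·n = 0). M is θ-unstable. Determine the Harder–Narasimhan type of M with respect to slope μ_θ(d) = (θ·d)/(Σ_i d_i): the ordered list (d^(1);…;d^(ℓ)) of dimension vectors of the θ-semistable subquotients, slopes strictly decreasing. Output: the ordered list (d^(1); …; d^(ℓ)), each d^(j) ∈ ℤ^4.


Interval decomposition of M: I[1,2], I[2,4]^2, I[3,3]^2.
HN type (ℓ=4): μ^(1)=4; μ^(2)=2/3; μ^(3)=-1; μ^(4)=-6

((0, 1, 0, 0); (0, 2, 2, 2); (0, 0, 2, 0); (1, 0, 0, 0))


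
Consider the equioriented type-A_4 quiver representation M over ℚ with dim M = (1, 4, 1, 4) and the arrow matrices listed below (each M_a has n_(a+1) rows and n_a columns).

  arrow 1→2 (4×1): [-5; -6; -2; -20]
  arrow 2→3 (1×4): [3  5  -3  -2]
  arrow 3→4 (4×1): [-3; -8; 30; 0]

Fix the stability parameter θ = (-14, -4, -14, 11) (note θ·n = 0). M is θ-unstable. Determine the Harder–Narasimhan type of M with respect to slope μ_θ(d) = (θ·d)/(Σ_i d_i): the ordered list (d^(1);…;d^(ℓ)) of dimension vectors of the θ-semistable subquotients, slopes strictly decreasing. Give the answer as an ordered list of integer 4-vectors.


Barcode: M ≅ I[1,4], I[2,2]^3, I[4,4]^3. HN layers by μ_θ (4 steps, strictly decreasing):
  μ^(1)=11; μ^(2)=-4; μ^(3)=-9; μ^(4)=-14

((0, 0, 0, 4); (0, 3, 0, 0); (0, 1, 1, 0); (1, 0, 0, 0))


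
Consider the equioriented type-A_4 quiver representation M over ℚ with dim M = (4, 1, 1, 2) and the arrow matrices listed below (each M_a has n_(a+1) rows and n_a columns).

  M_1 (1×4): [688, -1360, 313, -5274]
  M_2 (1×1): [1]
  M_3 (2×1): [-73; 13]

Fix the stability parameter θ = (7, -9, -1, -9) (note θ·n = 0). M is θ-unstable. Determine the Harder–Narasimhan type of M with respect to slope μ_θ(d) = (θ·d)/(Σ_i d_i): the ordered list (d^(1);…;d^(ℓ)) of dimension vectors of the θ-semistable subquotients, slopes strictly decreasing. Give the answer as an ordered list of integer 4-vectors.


Via rank(M_{q-1}∘⋯∘M_p): M ≅ I[1,1]^3, I[1,4], I[4,4].
μ_θ-semistable layers: μ^(1)=7; μ^(2)=-3; μ^(3)=-9

((3, 0, 0, 0); (1, 1, 1, 1); (0, 0, 0, 1))


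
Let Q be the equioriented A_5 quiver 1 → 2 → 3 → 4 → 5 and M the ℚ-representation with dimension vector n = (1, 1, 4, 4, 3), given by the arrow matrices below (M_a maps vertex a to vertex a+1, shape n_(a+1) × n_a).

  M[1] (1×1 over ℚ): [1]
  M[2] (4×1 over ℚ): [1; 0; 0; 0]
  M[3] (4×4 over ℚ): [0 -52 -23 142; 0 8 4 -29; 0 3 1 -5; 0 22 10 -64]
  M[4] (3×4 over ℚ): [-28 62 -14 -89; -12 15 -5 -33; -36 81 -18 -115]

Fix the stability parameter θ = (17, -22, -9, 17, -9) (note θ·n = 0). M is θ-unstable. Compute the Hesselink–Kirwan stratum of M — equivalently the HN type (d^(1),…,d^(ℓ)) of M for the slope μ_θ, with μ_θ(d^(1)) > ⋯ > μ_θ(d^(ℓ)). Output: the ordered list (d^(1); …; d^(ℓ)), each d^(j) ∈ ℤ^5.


Via rank(M_{q-1}∘⋯∘M_p): M ≅ I[1,3], I[3,5]^3, I[4,4].
μ_θ-semistable layers: μ^(1)=17; μ^(2)=4; μ^(3)=-14/3; μ^(4)=-9

((0, 0, 0, 1, 0); (0, 0, 0, 3, 3); (1, 1, 1, 0, 0); (0, 0, 3, 0, 0))


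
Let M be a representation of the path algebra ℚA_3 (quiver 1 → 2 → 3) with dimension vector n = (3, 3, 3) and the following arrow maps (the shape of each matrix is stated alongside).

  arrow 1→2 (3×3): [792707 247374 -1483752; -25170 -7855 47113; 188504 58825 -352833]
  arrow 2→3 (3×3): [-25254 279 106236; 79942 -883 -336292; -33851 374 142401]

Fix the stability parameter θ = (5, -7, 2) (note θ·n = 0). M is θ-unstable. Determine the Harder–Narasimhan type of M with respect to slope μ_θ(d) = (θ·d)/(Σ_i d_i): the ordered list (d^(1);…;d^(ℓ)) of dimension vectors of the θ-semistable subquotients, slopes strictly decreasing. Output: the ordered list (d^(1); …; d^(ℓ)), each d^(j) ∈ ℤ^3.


Via rank(M_{q-1}∘⋯∘M_p): M ≅ I[1,2], I[1,3]^2, I[3,3].
μ_θ-semistable layers: μ^(1)=2; μ^(2)=-1

((0, 0, 3); (3, 3, 0))


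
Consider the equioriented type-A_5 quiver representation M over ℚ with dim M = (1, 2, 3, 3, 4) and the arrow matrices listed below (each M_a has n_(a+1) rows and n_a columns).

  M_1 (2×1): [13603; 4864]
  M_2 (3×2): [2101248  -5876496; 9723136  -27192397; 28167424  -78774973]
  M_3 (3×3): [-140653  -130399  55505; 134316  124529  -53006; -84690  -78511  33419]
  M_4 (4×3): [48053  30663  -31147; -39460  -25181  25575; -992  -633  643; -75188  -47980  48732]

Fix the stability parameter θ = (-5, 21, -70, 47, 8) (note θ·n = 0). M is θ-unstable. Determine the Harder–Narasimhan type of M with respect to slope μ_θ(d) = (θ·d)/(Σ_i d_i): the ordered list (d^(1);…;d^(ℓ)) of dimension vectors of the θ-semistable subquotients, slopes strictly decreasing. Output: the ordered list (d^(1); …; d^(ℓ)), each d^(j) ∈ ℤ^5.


Barcode: M ≅ I[1,2], I[2,5], I[3,4], I[3,5], I[5,5]^2. HN layers by μ_θ (7 steps, strictly decreasing):
  μ^(1)=47; μ^(2)=55/2; μ^(3)=21; μ^(4)=8; μ^(5)=-5; μ^(6)=-49/2; μ^(7)=-70

((0, 0, 0, 1, 0); (0, 0, 0, 2, 2); (0, 1, 0, 0, 0); (0, 0, 0, 0, 2); (1, 0, 0, 0, 0); (0, 1, 1, 0, 0); (0, 0, 2, 0, 0))


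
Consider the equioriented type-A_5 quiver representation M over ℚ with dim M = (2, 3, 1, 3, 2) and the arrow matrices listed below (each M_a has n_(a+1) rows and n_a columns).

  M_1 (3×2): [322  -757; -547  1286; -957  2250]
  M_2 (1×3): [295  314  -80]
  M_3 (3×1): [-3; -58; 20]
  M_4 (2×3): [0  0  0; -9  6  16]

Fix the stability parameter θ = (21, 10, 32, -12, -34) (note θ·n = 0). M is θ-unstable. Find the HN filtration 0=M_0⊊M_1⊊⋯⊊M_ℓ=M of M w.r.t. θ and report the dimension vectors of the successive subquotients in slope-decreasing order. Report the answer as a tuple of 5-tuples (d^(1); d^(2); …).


Via rank(M_{q-1}∘⋯∘M_p): M ≅ I[1,2], I[1,5], I[2,2], I[4,4]^2, I[5,5].
μ_θ-semistable layers: μ^(1)=31/2; μ^(2)=10; μ^(3)=17/5; μ^(4)=-12; μ^(5)=-34

((1, 1, 0, 0, 0); (0, 1, 0, 0, 0); (1, 1, 1, 1, 1); (0, 0, 0, 2, 0); (0, 0, 0, 0, 1))


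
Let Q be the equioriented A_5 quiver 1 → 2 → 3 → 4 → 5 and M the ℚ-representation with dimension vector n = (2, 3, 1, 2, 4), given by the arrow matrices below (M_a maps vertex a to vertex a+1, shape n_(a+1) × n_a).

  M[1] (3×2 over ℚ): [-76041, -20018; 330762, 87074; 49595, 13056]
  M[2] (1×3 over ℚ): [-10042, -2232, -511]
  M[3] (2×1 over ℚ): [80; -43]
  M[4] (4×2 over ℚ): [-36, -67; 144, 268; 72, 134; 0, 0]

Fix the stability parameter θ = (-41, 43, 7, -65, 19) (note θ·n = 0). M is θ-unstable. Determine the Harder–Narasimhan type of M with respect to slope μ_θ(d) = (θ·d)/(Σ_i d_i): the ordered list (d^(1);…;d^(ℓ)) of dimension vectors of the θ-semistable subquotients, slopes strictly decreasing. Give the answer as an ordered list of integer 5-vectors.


Via rank(M_{q-1}∘⋯∘M_p): M ≅ I[1,2], I[1,5], I[2,2], I[4,4], I[5,5]^3.
μ_θ-semistable layers: μ^(1)=43; μ^(2)=19; μ^(3)=-5; μ^(4)=-41; μ^(5)=-65

((0, 2, 0, 0, 0); (0, 0, 0, 0, 4); (0, 1, 1, 1, 0); (2, 0, 0, 0, 0); (0, 0, 0, 1, 0))


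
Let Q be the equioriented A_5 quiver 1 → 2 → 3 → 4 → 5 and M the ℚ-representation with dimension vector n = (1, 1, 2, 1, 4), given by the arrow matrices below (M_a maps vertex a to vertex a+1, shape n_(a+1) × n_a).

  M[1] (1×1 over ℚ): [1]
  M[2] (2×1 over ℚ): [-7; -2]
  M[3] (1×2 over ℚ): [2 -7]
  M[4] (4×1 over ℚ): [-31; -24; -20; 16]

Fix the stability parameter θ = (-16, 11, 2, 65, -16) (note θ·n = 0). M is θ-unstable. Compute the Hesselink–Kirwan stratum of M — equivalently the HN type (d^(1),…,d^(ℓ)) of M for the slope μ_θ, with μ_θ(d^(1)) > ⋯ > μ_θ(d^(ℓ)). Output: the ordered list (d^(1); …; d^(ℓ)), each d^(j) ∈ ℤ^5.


Interval decomposition of M: I[1,3], I[3,5], I[5,5]^3.
HN type (ℓ=4): μ^(1)=49/2; μ^(2)=13/2; μ^(3)=2; μ^(4)=-16

((0, 0, 0, 1, 1); (0, 1, 1, 0, 0); (0, 0, 1, 0, 0); (1, 0, 0, 0, 3))


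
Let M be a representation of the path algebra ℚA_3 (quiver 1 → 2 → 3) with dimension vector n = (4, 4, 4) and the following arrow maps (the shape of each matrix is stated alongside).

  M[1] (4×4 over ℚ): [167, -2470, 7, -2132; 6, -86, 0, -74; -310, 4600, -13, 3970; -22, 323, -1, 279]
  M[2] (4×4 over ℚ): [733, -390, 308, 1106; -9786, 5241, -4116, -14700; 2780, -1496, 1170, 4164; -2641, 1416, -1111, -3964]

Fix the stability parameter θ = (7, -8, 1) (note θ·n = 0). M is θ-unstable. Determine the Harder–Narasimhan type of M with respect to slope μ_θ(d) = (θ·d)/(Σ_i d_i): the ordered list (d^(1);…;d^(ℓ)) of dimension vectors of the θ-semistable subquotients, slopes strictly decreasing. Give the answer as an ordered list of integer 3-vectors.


Via rank(M_{q-1}∘⋯∘M_p): M ≅ I[1,2], I[1,3]^3, I[3,3].
μ_θ-semistable layers: μ^(1)=1; μ^(2)=-1/2

((0, 0, 4); (4, 4, 0))


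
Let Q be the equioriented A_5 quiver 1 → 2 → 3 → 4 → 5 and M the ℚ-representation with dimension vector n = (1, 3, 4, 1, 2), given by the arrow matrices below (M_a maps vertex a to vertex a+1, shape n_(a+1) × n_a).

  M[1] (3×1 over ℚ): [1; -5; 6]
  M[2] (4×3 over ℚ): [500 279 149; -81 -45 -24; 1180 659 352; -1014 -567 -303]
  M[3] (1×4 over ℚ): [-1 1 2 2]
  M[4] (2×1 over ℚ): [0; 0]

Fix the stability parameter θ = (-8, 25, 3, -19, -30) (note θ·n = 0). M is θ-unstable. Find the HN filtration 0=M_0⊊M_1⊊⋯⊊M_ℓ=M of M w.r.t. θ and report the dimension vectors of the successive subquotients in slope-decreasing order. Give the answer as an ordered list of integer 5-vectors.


Via rank(M_{q-1}∘⋯∘M_p): M ≅ I[1,4], I[2,3]^2, I[3,3], I[5,5]^2.
μ_θ-semistable layers: μ^(1)=14; μ^(2)=3; μ^(3)=-8; μ^(4)=-30

((0, 2, 2, 0, 0); (0, 1, 2, 1, 0); (1, 0, 0, 0, 0); (0, 0, 0, 0, 2))


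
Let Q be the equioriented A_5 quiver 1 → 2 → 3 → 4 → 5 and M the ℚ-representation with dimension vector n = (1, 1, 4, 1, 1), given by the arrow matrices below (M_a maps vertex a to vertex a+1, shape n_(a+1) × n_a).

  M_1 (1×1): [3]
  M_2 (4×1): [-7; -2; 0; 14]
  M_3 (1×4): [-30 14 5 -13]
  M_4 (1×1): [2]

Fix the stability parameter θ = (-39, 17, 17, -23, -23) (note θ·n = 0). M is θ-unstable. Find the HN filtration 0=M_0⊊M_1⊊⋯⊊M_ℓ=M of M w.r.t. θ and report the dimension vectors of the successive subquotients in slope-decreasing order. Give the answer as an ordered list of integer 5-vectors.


Barcode: M ≅ I[1,3], I[3,3]^2, I[3,5]. HN layers by μ_θ (3 steps, strictly decreasing):
  μ^(1)=17; μ^(2)=-29/3; μ^(3)=-39

((0, 1, 3, 0, 0); (0, 0, 1, 1, 1); (1, 0, 0, 0, 0))


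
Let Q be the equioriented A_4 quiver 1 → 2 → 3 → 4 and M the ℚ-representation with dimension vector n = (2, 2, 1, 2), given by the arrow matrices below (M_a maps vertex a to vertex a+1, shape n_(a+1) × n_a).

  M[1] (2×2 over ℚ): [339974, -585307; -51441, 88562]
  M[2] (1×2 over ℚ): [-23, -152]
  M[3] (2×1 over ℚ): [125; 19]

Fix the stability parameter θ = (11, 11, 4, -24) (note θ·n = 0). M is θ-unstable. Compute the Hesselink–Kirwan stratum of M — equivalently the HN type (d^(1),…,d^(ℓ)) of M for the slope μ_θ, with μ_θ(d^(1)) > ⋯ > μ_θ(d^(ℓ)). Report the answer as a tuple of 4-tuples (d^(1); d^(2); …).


Barcode: M ≅ I[1,2], I[1,4], I[4,4]. HN layers by μ_θ (3 steps, strictly decreasing):
  μ^(1)=11; μ^(2)=1/2; μ^(3)=-24

((1, 1, 0, 0); (1, 1, 1, 1); (0, 0, 0, 1))
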